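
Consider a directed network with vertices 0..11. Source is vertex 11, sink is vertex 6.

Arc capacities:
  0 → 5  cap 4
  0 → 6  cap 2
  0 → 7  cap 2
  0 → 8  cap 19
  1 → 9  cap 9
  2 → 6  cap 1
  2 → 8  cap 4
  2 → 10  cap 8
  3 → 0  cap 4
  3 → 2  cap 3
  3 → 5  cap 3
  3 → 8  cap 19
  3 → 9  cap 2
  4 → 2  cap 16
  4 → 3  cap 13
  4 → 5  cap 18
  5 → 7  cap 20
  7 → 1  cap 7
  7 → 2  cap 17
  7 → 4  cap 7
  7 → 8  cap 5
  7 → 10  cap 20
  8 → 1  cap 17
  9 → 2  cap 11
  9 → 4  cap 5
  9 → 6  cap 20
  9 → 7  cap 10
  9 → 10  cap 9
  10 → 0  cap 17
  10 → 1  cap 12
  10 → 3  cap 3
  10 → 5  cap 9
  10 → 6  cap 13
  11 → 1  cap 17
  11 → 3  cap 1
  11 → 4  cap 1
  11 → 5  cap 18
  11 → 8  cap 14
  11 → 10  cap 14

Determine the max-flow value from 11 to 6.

Maximum flow value: 27

augment #1: 11→10→6 bottleneck 13, total now 13
augment #2: 11→1→9→6 bottleneck 9, total now 22
augment #3: 11→3→0→6 bottleneck 1, total now 23
augment #4: 11→4→2→6 bottleneck 1, total now 24
augment #5: 11→10→0→6 bottleneck 1, total now 25
augment #6: 11→5→7→4→3→9→6 bottleneck 2, total now 27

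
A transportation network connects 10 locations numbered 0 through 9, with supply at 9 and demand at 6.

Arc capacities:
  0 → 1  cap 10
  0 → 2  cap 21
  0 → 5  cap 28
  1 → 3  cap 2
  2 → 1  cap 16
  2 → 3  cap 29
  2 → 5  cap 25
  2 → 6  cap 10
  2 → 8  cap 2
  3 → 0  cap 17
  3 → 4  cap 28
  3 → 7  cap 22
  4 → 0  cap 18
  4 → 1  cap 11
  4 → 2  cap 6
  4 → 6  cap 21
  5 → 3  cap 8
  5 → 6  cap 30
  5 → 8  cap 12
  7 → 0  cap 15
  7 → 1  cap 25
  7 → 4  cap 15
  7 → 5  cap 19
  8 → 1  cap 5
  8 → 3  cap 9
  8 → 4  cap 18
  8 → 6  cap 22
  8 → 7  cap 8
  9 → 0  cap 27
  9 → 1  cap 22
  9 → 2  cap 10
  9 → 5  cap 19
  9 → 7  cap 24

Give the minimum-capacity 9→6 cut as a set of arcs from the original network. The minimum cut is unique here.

augment #1: 9→2→6 push 10
augment #2: 9→5→6 push 19
augment #3: 9→0→5→6 push 11
augment #4: 9→7→4→6 push 15
augment #5: 9→0→2→8→6 push 2
augment #6: 9→0→5→8→6 push 12
augment #7: 9→1→3→4→6 push 2
augment #8: 9→0→2→3→4→6 push 2
augment #9: 9→7→5→3→4→6 push 2
max flow = 75; residual-reachable set from 9 gives S-side
cut edges (S→T): {(2,6), (2,8), (4,6), (5,6), (5,8)} total cap 75

Min-cut arcs: {(2,6), (2,8), (4,6), (5,6), (5,8)} (total capacity 75)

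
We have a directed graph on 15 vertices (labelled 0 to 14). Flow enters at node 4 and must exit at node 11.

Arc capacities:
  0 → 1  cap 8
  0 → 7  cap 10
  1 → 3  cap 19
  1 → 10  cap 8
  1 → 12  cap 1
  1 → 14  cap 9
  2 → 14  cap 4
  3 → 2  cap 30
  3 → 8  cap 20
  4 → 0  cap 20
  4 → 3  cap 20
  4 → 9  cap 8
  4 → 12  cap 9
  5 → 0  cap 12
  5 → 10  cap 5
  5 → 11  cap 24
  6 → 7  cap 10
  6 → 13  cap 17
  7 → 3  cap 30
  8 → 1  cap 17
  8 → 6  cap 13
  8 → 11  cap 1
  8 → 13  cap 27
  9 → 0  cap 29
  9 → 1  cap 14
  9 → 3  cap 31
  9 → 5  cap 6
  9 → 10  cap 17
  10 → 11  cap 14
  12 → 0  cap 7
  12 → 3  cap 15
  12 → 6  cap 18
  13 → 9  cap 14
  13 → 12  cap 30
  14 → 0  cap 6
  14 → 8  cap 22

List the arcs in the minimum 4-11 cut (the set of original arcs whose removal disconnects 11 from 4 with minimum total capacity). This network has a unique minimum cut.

augment #1: 4→3→8→11 push 1
augment #2: 4→9→5→11 push 6
augment #3: 4→9→10→11 push 2
augment #4: 4→0→1→10→11 push 8
augment #5: 4→3→8→13→9→10→11 push 4
max flow = 21; residual-reachable set from 4 gives S-side
cut edges (S→T): {(8,11), (9,5), (10,11)} total cap 21

Min-cut arcs: {(8,11), (9,5), (10,11)} (total capacity 21)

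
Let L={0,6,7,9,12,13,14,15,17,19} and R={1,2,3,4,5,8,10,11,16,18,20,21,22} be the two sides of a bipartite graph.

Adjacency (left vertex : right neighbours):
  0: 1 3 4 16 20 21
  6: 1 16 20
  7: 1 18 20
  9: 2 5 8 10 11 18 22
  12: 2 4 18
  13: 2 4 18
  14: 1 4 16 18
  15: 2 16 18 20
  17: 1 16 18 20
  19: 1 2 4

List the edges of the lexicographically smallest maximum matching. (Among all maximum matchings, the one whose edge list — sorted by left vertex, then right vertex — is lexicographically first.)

|M| = 8 (so the lex-smallest maximum matching has 8 edges)
process left vertices in ascending order; for each, take the smallest-labelled available neighbour that still permits 8 edges overall, or leave it unmatched if none does
lex-smallest matching: {0-3, 6-1, 7-18, 9-5, 12-2, 13-4, 14-16, 15-20}

Lex-smallest maximum matching: {(0,3), (6,1), (7,18), (9,5), (12,2), (13,4), (14,16), (15,20)}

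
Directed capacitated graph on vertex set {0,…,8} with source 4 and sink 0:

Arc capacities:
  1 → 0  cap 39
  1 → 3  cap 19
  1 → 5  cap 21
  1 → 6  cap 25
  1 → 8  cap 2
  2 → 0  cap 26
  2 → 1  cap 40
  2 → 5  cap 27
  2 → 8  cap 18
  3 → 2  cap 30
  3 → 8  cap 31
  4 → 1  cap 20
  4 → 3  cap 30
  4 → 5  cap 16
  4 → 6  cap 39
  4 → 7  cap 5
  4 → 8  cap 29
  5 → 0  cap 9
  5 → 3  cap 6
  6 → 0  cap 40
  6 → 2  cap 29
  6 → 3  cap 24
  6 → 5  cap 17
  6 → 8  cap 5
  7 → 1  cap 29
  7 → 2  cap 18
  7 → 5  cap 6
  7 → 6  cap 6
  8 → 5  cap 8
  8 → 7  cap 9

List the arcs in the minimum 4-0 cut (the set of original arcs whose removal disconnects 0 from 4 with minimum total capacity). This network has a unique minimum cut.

augment #1: 4→1→0 push 20
augment #2: 4→5→0 push 9
augment #3: 4→6→0 push 39
augment #4: 4→3→2→0 push 26
augment #5: 4→7→1→0 push 5
augment #6: 4→3→2→1→0 push 4
augment #7: 4→8→7→1→0 push 9
max flow = 112; residual-reachable set from 4 gives S-side
cut edges (S→T): {(3,2), (4,1), (4,6), (4,7), (5,0), (8,7)} total cap 112

Min-cut arcs: {(3,2), (4,1), (4,6), (4,7), (5,0), (8,7)} (total capacity 112)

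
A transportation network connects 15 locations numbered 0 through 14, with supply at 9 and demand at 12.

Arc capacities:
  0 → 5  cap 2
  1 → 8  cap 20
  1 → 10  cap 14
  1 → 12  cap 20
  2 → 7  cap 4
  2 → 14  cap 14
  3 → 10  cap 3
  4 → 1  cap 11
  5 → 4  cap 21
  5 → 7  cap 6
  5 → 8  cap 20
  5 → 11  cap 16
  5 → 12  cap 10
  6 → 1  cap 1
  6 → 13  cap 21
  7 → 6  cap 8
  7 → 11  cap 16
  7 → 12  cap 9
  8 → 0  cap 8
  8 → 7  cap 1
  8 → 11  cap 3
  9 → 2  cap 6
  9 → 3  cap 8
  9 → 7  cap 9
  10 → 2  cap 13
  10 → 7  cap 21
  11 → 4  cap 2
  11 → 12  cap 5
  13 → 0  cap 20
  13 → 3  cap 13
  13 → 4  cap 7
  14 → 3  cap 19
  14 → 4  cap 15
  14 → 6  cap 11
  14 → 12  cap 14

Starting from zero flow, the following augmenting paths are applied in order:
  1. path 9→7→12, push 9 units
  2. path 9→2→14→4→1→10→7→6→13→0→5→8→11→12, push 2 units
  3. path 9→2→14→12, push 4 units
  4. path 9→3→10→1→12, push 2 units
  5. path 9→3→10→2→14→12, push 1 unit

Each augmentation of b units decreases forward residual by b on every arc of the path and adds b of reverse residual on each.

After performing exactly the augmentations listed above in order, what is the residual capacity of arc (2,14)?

Residual capacity of (2,14): 7

after path 1 (9→7→12, push 9): res(2,14)=14
after path 2 (9→2→14→4→1→10→7→6→13→0→5→8→11→12, push 2): res(2,14)=12
after path 3 (9→2→14→12, push 4): res(2,14)=8
after path 4 (9→3→10→1→12, push 2): res(2,14)=8
after path 5 (9→3→10→2→14→12, push 1): res(2,14)=7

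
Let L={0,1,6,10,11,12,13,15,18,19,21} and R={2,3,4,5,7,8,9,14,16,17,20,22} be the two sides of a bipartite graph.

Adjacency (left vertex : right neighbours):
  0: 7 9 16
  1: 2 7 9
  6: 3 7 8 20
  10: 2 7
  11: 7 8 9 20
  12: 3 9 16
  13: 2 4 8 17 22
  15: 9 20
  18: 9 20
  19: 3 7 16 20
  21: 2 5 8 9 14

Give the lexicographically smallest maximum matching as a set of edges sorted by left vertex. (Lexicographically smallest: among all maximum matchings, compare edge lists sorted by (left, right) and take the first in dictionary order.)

|M| = 9 (so the lex-smallest maximum matching has 9 edges)
process left vertices in ascending order; for each, take the smallest-labelled available neighbour that still permits 9 edges overall, or leave it unmatched if none does
lex-smallest matching: {0-7, 1-2, 6-3, 11-8, 12-9, 13-4, 15-20, 19-16, 21-5}

Lex-smallest maximum matching: {(0,7), (1,2), (6,3), (11,8), (12,9), (13,4), (15,20), (19,16), (21,5)}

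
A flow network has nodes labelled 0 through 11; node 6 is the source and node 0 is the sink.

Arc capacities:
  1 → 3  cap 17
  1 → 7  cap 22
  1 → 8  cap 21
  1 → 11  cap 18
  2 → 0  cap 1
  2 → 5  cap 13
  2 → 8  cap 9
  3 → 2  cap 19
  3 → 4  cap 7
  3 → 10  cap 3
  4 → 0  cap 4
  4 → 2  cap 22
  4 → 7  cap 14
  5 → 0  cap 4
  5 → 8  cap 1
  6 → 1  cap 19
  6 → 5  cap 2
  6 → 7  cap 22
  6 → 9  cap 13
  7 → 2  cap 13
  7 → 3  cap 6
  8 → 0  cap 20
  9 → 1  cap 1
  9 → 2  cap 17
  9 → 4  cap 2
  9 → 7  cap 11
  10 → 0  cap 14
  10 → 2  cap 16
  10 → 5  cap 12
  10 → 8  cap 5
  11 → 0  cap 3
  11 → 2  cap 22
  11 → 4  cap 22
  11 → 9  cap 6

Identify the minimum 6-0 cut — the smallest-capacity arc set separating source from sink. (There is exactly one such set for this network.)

Min-cut arcs: {(2,0), (3,10), (4,0), (5,0), (8,0), (11,0)} (total capacity 35)

augment #1: 6→5→0 push 2
augment #2: 6→1→8→0 push 19
augment #3: 6→7→2→0 push 1
augment #4: 6→9→4→0 push 2
augment #5: 6→7→2→5→0 push 2
augment #6: 6→7→2→8→0 push 1
augment #7: 6→7→3→4→0 push 2
augment #8: 6→7→3→10→0 push 3
augment #9: 6→9→1→11→0 push 1
augment #10: 6→7→2→8→1→11→0 push 2
max flow = 35; residual-reachable set from 6 gives S-side
cut edges (S→T): {(2,0), (3,10), (4,0), (5,0), (8,0), (11,0)} total cap 35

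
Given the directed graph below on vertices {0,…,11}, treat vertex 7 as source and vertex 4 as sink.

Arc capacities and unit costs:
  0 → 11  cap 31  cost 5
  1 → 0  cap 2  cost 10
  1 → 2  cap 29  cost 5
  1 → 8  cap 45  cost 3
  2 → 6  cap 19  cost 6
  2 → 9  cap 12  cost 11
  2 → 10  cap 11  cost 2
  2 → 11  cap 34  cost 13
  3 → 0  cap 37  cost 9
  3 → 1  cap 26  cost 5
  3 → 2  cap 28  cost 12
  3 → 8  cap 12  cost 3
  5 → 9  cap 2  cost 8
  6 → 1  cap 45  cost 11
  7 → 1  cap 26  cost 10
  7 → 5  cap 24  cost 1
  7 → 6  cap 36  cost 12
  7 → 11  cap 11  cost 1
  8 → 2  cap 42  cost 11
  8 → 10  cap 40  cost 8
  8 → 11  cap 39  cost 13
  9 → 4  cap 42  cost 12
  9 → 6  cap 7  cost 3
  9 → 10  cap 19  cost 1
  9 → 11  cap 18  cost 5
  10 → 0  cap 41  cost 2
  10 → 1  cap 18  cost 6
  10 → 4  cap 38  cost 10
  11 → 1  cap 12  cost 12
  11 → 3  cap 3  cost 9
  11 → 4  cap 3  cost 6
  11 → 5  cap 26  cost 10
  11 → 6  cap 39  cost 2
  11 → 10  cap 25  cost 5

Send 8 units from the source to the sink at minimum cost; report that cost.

Minimum cost for 8 units: 101

shortest-cost path #1: 7→11→4 push 3 @ unit cost 7 (adds 21)
shortest-cost path #2: 7→11→10→4 push 5 @ unit cost 16 (adds 80)
total cost = 101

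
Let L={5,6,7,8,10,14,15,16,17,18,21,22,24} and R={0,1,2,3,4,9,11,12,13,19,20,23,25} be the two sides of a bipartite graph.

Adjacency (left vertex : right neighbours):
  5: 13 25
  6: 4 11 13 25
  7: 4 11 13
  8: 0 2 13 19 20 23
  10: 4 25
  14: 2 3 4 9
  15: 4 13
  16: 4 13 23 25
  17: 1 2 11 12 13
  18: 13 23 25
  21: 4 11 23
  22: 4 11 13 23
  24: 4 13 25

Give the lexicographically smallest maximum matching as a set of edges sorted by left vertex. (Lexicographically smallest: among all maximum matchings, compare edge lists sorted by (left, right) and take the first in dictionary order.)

Lex-smallest maximum matching: {(5,13), (6,4), (7,11), (8,0), (10,25), (14,2), (16,23), (17,1)}

|M| = 8 (so the lex-smallest maximum matching has 8 edges)
process left vertices in ascending order; for each, take the smallest-labelled available neighbour that still permits 8 edges overall, or leave it unmatched if none does
lex-smallest matching: {5-13, 6-4, 7-11, 8-0, 10-25, 14-2, 16-23, 17-1}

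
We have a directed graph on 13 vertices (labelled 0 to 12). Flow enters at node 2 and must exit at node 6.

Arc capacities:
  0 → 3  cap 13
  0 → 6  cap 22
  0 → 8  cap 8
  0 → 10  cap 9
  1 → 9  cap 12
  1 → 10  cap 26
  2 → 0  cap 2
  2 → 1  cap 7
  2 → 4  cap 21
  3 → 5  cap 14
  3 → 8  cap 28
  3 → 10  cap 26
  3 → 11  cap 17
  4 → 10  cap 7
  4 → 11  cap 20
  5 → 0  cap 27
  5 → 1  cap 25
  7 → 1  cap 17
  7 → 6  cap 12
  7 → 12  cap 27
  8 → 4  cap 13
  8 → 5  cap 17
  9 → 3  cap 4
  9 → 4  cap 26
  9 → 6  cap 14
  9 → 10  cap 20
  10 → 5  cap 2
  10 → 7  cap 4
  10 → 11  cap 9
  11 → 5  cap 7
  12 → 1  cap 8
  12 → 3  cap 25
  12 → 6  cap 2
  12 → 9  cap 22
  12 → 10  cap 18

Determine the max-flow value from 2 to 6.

augment #1: 2→0→6 bottleneck 2, total now 2
augment #2: 2→1→9→6 bottleneck 7, total now 9
augment #3: 2→4→10→7→6 bottleneck 4, total now 13
augment #4: 2→4→10→5→0→6 bottleneck 2, total now 15
augment #5: 2→4→11→5→0→6 bottleneck 7, total now 22

Maximum flow value: 22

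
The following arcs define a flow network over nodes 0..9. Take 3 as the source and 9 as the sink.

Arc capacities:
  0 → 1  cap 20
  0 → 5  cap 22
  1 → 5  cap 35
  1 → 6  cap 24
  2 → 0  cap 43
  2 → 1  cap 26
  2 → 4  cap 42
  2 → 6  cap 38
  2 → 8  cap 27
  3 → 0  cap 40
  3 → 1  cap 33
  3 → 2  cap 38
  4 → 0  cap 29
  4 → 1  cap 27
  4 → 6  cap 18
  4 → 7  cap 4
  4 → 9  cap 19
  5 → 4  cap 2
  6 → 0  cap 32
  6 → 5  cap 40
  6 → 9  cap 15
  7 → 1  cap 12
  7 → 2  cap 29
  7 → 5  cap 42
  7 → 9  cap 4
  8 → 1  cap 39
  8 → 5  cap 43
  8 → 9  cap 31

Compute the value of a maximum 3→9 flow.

Maximum flow value: 55

augment #1: 3→1→6→9 bottleneck 15, total now 15
augment #2: 3→2→4→9 bottleneck 19, total now 34
augment #3: 3→2→8→9 bottleneck 19, total now 53
augment #4: 3→0→5→4→7→9 bottleneck 2, total now 55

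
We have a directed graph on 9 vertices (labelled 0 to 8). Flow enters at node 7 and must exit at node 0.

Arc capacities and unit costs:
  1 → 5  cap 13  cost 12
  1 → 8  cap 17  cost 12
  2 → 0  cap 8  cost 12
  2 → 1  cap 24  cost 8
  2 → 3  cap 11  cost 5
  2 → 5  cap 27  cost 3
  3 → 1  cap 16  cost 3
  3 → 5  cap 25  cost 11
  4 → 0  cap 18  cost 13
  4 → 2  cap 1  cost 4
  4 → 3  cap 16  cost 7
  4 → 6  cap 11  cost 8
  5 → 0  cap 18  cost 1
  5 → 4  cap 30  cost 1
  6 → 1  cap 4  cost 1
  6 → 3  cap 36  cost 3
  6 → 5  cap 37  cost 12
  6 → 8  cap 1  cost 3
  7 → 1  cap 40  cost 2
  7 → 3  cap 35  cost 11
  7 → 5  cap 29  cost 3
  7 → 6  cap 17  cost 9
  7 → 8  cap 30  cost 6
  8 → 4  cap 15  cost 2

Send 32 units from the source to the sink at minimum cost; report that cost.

Minimum cost for 32 units: 322

shortest-cost path #1: 7→5→0 push 18 @ unit cost 4 (adds 72)
shortest-cost path #2: 7→5→4→0 push 11 @ unit cost 17 (adds 187)
shortest-cost path #3: 7→8→4→0 push 3 @ unit cost 21 (adds 63)
total cost = 322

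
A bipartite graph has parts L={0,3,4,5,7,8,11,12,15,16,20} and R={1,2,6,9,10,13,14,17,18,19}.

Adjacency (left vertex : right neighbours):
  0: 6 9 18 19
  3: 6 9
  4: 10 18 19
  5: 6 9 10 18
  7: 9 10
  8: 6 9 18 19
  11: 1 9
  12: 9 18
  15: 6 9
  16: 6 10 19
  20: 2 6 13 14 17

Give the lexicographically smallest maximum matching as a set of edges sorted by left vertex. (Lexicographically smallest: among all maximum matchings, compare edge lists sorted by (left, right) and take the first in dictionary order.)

Lex-smallest maximum matching: {(0,6), (3,9), (4,10), (5,18), (8,19), (11,1), (20,2)}

|M| = 7 (so the lex-smallest maximum matching has 7 edges)
process left vertices in ascending order; for each, take the smallest-labelled available neighbour that still permits 7 edges overall, or leave it unmatched if none does
lex-smallest matching: {0-6, 3-9, 4-10, 5-18, 8-19, 11-1, 20-2}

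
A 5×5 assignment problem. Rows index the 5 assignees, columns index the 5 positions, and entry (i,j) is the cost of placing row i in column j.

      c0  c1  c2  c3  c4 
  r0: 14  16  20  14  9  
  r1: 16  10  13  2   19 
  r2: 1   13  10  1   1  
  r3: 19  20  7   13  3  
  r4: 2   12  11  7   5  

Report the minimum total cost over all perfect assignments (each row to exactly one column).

optimal assignment: row0→col1 (cost 16), row1→col3 (cost 2), row2→col4 (cost 1), row3→col2 (cost 7), row4→col0 (cost 2)
total = 16 + 2 + 1 + 7 + 2 = 28

Minimum assignment cost: 28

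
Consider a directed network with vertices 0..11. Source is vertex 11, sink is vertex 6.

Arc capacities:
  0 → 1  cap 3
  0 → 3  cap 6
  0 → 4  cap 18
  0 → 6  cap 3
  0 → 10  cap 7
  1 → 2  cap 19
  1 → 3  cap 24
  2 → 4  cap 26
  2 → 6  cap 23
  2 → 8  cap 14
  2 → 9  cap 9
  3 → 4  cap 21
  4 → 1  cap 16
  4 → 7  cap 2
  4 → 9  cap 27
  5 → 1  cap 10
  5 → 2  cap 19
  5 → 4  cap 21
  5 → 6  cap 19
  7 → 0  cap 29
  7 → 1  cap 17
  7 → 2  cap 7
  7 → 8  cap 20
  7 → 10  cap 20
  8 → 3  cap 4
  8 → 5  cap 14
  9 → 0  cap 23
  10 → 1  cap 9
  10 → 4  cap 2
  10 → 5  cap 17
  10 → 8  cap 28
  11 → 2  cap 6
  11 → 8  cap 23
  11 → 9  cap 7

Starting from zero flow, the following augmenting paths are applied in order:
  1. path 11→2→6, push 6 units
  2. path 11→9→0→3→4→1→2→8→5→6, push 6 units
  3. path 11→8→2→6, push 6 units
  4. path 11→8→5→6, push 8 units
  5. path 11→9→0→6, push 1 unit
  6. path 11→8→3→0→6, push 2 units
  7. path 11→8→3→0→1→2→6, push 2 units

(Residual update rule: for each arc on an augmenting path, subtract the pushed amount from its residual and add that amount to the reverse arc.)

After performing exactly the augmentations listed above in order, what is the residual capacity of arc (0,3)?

Residual capacity of (0,3): 4

after path 1 (11→2→6, push 6): res(0,3)=6
after path 2 (11→9→0→3→4→1→2→8→5→6, push 6): res(0,3)=0
after path 3 (11→8→2→6, push 6): res(0,3)=0
after path 4 (11→8→5→6, push 8): res(0,3)=0
after path 5 (11→9→0→6, push 1): res(0,3)=0
after path 6 (11→8→3→0→6, push 2): res(0,3)=2
after path 7 (11→8→3→0→1→2→6, push 2): res(0,3)=4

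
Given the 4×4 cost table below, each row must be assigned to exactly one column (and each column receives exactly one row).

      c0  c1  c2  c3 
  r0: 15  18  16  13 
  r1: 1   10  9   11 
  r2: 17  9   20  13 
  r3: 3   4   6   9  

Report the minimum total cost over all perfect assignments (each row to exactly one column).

Minimum assignment cost: 29

optimal assignment: row0→col3 (cost 13), row1→col0 (cost 1), row2→col1 (cost 9), row3→col2 (cost 6)
total = 13 + 1 + 9 + 6 = 29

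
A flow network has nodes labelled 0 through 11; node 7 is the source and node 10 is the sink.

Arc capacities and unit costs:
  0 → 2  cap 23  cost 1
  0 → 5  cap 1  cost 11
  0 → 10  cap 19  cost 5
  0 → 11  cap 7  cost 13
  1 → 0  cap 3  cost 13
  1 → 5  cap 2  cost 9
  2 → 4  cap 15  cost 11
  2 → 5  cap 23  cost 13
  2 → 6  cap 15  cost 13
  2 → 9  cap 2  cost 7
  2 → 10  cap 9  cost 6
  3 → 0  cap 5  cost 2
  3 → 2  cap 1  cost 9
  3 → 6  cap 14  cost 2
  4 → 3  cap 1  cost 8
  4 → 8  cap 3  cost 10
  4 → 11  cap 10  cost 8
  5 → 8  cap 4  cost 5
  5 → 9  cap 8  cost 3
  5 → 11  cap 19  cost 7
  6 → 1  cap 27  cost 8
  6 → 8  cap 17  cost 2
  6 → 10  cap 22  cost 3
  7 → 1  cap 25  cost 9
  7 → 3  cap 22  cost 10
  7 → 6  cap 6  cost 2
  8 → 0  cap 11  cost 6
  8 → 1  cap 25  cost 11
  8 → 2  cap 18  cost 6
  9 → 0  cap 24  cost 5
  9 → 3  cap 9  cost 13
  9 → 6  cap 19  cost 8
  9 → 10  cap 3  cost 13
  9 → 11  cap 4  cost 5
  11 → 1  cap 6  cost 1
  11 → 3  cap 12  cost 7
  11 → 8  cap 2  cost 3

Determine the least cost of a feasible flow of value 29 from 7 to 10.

Minimum cost for 29 units: 431

shortest-cost path #1: 7→6→10 push 6 @ unit cost 5 (adds 30)
shortest-cost path #2: 7→3→6→10 push 14 @ unit cost 15 (adds 210)
shortest-cost path #3: 7→3→0→10 push 5 @ unit cost 17 (adds 85)
shortest-cost path #4: 7→3→2→10 push 1 @ unit cost 25 (adds 25)
shortest-cost path #5: 7→1→0→10 push 3 @ unit cost 27 (adds 81)
total cost = 431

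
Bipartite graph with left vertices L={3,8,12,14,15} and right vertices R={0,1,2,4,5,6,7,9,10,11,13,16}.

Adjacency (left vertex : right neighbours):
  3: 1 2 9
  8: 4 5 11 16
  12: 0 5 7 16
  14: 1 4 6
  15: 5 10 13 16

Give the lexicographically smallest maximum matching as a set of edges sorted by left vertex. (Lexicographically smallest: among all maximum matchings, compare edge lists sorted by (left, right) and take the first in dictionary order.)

|M| = 5 (so the lex-smallest maximum matching has 5 edges)
process left vertices in ascending order; for each, take the smallest-labelled available neighbour that still permits 5 edges overall, or leave it unmatched if none does
lex-smallest matching: {3-1, 8-4, 12-0, 14-6, 15-5}

Lex-smallest maximum matching: {(3,1), (8,4), (12,0), (14,6), (15,5)}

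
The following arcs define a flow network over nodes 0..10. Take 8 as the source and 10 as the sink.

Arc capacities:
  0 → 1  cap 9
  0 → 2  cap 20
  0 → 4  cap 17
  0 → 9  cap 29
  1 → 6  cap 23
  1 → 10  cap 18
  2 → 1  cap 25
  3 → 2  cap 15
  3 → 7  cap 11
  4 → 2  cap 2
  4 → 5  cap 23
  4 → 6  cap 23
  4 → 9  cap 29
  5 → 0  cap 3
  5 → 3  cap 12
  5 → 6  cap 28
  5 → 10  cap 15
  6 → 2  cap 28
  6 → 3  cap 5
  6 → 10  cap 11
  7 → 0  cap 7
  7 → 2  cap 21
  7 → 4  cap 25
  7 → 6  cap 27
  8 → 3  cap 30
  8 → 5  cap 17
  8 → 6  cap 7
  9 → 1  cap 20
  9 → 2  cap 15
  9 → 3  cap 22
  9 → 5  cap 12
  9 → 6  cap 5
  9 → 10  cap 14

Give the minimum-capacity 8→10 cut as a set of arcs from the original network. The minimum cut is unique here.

Min-cut arcs: {(3,2), (3,7), (8,5), (8,6)} (total capacity 50)

augment #1: 8→5→10 push 15
augment #2: 8→6→10 push 7
augment #3: 8→5→6→10 push 2
augment #4: 8→3→2→1→10 push 15
augment #5: 8→3→7→6→10 push 2
augment #6: 8→3→7→0→1→10 push 3
augment #7: 8→3→7→0→9→10 push 4
augment #8: 8→3→7→4→9→10 push 2
max flow = 50; residual-reachable set from 8 gives S-side
cut edges (S→T): {(3,2), (3,7), (8,5), (8,6)} total cap 50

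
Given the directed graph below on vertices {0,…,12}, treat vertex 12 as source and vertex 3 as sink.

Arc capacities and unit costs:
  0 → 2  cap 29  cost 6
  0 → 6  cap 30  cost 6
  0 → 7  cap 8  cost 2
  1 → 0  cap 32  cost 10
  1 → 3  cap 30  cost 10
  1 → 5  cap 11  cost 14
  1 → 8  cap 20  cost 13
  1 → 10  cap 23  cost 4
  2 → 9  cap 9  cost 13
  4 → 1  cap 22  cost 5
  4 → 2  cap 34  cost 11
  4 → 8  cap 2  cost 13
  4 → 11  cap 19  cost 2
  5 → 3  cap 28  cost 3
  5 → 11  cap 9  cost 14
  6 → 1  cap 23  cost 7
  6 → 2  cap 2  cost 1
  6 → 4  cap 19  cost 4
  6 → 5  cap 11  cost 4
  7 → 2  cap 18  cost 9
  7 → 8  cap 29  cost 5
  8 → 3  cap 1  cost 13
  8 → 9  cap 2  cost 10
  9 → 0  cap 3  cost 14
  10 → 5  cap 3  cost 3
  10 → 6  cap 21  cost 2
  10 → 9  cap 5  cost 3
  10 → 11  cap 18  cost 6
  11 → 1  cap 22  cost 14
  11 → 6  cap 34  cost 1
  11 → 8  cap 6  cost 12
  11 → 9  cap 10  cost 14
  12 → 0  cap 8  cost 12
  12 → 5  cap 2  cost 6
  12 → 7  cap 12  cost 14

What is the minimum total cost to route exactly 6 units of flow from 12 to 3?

Minimum cost for 6 units: 118

shortest-cost path #1: 12→5→3 push 2 @ unit cost 9 (adds 18)
shortest-cost path #2: 12→0→6→5→3 push 4 @ unit cost 25 (adds 100)
total cost = 118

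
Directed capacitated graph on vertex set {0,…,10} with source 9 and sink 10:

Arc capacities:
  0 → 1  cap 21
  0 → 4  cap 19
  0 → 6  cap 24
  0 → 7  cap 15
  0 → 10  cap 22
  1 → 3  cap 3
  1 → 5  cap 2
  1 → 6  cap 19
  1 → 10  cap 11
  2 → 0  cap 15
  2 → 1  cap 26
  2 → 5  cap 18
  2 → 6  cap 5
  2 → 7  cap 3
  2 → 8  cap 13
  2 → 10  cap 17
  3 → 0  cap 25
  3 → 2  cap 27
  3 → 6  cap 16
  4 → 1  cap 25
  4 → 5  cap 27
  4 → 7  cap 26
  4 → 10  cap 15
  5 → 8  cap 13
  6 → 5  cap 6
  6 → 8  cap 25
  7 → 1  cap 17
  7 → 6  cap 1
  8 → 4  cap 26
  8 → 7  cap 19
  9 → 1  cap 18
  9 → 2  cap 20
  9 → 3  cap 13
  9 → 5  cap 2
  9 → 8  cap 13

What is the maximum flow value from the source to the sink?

Maximum flow value: 62

augment #1: 9→1→10 bottleneck 11, total now 11
augment #2: 9→2→10 bottleneck 17, total now 28
augment #3: 9→2→0→10 bottleneck 3, total now 31
augment #4: 9→3→0→10 bottleneck 13, total now 44
augment #5: 9→8→4→10 bottleneck 13, total now 57
augment #6: 9→1→3→0→10 bottleneck 3, total now 60
augment #7: 9→5→8→4→10 bottleneck 2, total now 62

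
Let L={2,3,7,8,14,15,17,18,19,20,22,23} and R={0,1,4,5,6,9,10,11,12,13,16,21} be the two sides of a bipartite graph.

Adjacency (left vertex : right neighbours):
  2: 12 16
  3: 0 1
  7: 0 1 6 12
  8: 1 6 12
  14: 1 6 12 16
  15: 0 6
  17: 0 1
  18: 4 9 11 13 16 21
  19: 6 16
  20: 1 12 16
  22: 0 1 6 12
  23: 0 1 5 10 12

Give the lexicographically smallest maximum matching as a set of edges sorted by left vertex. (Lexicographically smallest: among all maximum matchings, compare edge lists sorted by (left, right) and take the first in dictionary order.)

|M| = 7 (so the lex-smallest maximum matching has 7 edges)
process left vertices in ascending order; for each, take the smallest-labelled available neighbour that still permits 7 edges overall, or leave it unmatched if none does
lex-smallest matching: {2-12, 3-0, 7-1, 8-6, 14-16, 18-4, 23-5}

Lex-smallest maximum matching: {(2,12), (3,0), (7,1), (8,6), (14,16), (18,4), (23,5)}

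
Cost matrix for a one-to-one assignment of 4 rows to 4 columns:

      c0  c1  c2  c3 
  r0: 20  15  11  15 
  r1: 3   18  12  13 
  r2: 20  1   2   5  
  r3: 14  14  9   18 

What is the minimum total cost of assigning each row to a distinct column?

optimal assignment: row0→col3 (cost 15), row1→col0 (cost 3), row2→col1 (cost 1), row3→col2 (cost 9)
total = 15 + 3 + 1 + 9 = 28

Minimum assignment cost: 28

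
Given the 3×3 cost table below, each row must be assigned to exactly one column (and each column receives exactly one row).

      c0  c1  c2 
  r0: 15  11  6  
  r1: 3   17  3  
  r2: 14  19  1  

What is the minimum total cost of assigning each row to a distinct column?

Minimum assignment cost: 15

optimal assignment: row0→col1 (cost 11), row1→col0 (cost 3), row2→col2 (cost 1)
total = 11 + 3 + 1 = 15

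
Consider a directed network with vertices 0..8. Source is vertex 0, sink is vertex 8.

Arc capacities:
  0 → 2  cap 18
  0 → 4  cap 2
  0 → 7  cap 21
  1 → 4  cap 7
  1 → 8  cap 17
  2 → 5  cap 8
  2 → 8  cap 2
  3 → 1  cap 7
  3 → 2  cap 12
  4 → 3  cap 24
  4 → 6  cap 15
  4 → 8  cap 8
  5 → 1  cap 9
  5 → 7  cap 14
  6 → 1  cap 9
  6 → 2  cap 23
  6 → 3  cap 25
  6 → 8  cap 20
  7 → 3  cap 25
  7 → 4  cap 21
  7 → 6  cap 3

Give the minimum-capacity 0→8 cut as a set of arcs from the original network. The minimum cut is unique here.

Min-cut arcs: {(0,4), (0,7), (2,5), (2,8)} (total capacity 33)

augment #1: 0→2→8 push 2
augment #2: 0→4→8 push 2
augment #3: 0→7→4→8 push 6
augment #4: 0→7→6→8 push 3
augment #5: 0→2→5→1→8 push 8
augment #6: 0→7→3→1→8 push 7
augment #7: 0→7→4→6→8 push 5
max flow = 33; residual-reachable set from 0 gives S-side
cut edges (S→T): {(0,4), (0,7), (2,5), (2,8)} total cap 33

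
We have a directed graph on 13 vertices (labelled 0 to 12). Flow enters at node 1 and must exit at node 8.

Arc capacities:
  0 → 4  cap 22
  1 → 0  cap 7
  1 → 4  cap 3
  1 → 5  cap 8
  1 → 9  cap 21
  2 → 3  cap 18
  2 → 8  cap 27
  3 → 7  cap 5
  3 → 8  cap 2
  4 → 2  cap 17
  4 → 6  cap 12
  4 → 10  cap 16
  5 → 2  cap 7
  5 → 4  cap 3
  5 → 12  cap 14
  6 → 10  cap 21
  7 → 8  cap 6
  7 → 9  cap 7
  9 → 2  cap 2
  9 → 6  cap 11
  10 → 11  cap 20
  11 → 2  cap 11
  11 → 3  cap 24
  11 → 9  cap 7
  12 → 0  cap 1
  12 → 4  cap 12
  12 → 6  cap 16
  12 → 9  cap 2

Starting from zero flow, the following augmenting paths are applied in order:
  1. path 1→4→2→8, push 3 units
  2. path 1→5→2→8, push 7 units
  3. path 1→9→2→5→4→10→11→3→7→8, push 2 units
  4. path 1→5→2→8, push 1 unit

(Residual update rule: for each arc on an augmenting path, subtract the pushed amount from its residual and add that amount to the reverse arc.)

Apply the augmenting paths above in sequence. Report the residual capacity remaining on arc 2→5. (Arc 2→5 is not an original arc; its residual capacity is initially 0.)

Residual capacity of (2,5): 6

after path 1 (1→4→2→8, push 3): res(2,5)=0
after path 2 (1→5→2→8, push 7): res(2,5)=7
after path 3 (1→9→2→5→4→10→11→3→7→8, push 2): res(2,5)=5
after path 4 (1→5→2→8, push 1): res(2,5)=6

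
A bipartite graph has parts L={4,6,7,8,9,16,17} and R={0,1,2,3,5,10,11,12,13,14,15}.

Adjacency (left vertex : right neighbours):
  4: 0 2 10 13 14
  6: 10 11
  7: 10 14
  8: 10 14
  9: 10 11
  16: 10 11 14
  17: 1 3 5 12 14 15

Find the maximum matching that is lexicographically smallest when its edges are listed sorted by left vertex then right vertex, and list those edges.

|M| = 5 (so the lex-smallest maximum matching has 5 edges)
process left vertices in ascending order; for each, take the smallest-labelled available neighbour that still permits 5 edges overall, or leave it unmatched if none does
lex-smallest matching: {4-0, 6-10, 7-14, 9-11, 17-1}

Lex-smallest maximum matching: {(4,0), (6,10), (7,14), (9,11), (17,1)}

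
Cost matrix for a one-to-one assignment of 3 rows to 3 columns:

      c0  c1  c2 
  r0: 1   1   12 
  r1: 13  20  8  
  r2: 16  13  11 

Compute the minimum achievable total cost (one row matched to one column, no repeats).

optimal assignment: row0→col0 (cost 1), row1→col2 (cost 8), row2→col1 (cost 13)
total = 1 + 8 + 13 = 22

Minimum assignment cost: 22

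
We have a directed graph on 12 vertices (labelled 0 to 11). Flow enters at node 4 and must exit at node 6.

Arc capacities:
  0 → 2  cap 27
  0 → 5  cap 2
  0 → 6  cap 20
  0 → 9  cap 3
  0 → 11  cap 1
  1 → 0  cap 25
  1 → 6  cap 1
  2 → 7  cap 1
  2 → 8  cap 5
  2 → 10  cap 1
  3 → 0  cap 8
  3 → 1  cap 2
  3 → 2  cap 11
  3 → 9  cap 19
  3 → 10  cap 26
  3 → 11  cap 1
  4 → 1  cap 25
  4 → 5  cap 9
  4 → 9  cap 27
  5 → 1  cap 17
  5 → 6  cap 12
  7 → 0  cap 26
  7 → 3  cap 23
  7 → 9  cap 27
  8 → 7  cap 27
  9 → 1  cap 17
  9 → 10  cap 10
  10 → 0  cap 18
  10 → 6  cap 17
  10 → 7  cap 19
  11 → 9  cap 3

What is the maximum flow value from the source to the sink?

augment #1: 4→1→6 bottleneck 1, total now 1
augment #2: 4→5→6 bottleneck 9, total now 10
augment #3: 4→1→0→6 bottleneck 20, total now 30
augment #4: 4→9→10→6 bottleneck 10, total now 40
augment #5: 4→1→0→5→6 bottleneck 2, total now 42
augment #6: 4→1→0→2→10→6 bottleneck 1, total now 43
augment #7: 4→1→0→2→7→3→10→6 bottleneck 1, total now 44
augment #8: 4→9→1→0→2→8→7→3→10→6 bottleneck 1, total now 45

Maximum flow value: 45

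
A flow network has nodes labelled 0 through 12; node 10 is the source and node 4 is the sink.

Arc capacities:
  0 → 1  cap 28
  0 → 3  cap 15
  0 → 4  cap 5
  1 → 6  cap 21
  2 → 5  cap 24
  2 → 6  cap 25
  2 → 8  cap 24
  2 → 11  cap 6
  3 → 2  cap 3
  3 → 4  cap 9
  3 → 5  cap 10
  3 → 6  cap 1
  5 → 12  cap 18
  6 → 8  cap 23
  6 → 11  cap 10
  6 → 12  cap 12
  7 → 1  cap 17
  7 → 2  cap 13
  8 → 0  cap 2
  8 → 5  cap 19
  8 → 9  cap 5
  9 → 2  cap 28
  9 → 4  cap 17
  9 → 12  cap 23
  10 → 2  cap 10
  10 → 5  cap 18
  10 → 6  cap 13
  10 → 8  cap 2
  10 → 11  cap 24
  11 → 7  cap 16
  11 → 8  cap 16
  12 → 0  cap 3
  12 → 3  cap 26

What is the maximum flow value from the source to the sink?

Maximum flow value: 19

augment #1: 10→8→0→4 bottleneck 2, total now 2
augment #2: 10→2→8→9→4 bottleneck 5, total now 7
augment #3: 10→5→12→0→4 bottleneck 3, total now 10
augment #4: 10→5→12→3→4 bottleneck 9, total now 19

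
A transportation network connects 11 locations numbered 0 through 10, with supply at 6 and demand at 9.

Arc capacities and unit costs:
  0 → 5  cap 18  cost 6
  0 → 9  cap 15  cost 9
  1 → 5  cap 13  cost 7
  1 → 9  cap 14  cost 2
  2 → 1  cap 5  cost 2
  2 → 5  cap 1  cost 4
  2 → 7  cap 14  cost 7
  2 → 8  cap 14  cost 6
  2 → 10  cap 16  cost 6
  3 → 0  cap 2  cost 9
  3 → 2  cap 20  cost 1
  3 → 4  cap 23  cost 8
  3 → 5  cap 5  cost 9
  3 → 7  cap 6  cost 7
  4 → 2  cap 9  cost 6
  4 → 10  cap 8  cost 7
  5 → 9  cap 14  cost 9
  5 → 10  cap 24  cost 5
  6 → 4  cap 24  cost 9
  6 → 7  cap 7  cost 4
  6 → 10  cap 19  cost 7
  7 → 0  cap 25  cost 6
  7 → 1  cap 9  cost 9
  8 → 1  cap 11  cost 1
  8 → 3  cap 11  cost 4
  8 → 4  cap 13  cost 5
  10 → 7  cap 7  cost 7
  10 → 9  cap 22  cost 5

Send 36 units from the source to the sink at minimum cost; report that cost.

Minimum cost for 36 units: 539

shortest-cost path #1: 6→10→9 push 19 @ unit cost 12 (adds 228)
shortest-cost path #2: 6→7→1→9 push 7 @ unit cost 15 (adds 105)
shortest-cost path #3: 6→4→2→1→9 push 5 @ unit cost 19 (adds 95)
shortest-cost path #4: 6→4→10→9 push 3 @ unit cost 21 (adds 63)
shortest-cost path #5: 6→4→2→8→1→9 push 2 @ unit cost 24 (adds 48)
total cost = 539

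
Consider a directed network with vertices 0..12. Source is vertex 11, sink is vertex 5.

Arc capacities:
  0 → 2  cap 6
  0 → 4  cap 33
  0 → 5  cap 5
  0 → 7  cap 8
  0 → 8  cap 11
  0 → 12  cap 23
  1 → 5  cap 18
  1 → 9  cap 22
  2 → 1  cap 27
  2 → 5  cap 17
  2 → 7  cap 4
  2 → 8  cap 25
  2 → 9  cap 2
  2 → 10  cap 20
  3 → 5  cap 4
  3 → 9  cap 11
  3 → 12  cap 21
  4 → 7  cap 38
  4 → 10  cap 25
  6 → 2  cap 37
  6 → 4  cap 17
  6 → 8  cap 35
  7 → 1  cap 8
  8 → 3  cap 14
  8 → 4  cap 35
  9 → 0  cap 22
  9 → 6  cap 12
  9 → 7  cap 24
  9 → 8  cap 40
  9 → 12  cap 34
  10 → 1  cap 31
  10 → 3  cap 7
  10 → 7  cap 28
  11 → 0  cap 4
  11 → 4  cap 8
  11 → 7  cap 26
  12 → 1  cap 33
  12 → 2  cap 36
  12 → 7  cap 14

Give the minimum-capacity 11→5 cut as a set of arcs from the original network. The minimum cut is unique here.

augment #1: 11→0→5 push 4
augment #2: 11→7→1→5 push 8
augment #3: 11→4→10→1→5 push 8
max flow = 20; residual-reachable set from 11 gives S-side
cut edges (S→T): {(7,1), (11,0), (11,4)} total cap 20

Min-cut arcs: {(7,1), (11,0), (11,4)} (total capacity 20)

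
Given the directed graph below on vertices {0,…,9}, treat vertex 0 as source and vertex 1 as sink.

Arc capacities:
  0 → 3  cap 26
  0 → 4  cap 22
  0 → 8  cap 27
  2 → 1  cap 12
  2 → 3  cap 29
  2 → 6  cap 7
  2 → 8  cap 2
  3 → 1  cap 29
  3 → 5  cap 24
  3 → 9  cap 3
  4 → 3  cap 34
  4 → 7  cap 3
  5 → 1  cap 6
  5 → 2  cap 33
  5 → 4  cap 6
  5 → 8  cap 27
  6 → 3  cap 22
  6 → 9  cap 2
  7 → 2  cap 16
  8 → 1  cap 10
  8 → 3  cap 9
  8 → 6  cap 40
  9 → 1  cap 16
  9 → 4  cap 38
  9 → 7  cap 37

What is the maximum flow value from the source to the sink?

Maximum flow value: 62

augment #1: 0→3→1 bottleneck 26, total now 26
augment #2: 0→8→1 bottleneck 10, total now 36
augment #3: 0→4→3→1 bottleneck 3, total now 39
augment #4: 0→4→3→5→1 bottleneck 6, total now 45
augment #5: 0→4→3→9→1 bottleneck 3, total now 48
augment #6: 0→4→7→2→1 bottleneck 3, total now 51
augment #7: 0→8→6→9→1 bottleneck 2, total now 53
augment #8: 0→4→3→5→2→1 bottleneck 7, total now 60
augment #9: 0→8→3→5→2→1 bottleneck 2, total now 62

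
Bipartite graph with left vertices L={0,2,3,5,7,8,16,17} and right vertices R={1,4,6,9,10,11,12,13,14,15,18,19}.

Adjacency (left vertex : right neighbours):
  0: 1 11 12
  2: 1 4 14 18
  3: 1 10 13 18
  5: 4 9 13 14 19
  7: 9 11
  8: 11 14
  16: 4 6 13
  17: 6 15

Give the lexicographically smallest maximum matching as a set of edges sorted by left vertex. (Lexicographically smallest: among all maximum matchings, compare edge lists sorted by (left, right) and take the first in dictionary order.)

|M| = 8 (so the lex-smallest maximum matching has 8 edges)
process left vertices in ascending order; for each, take the smallest-labelled available neighbour that still permits 8 edges overall, or leave it unmatched if none does
lex-smallest matching: {0-1, 2-4, 3-10, 5-9, 7-11, 8-14, 16-6, 17-15}

Lex-smallest maximum matching: {(0,1), (2,4), (3,10), (5,9), (7,11), (8,14), (16,6), (17,15)}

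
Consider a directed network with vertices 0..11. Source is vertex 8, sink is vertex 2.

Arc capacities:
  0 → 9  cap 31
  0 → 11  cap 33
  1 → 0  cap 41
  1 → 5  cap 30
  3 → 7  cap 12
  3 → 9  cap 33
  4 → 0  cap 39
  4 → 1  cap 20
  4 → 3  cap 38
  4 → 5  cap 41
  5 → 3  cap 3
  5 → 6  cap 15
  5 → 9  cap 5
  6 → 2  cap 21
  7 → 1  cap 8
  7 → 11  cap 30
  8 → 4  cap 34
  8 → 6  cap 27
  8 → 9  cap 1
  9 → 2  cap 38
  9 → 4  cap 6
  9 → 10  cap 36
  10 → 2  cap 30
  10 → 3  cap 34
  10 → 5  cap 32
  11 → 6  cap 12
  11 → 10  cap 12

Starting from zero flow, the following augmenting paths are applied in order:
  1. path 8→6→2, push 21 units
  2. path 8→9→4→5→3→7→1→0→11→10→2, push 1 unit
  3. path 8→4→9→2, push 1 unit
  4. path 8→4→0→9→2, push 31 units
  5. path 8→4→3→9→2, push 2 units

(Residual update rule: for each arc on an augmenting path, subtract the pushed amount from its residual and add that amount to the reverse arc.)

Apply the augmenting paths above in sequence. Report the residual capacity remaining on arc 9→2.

Residual capacity of (9,2): 4

after path 1 (8→6→2, push 21): res(9,2)=38
after path 2 (8→9→4→5→3→7→1→0→11→10→2, push 1): res(9,2)=38
after path 3 (8→4→9→2, push 1): res(9,2)=37
after path 4 (8→4→0→9→2, push 31): res(9,2)=6
after path 5 (8→4→3→9→2, push 2): res(9,2)=4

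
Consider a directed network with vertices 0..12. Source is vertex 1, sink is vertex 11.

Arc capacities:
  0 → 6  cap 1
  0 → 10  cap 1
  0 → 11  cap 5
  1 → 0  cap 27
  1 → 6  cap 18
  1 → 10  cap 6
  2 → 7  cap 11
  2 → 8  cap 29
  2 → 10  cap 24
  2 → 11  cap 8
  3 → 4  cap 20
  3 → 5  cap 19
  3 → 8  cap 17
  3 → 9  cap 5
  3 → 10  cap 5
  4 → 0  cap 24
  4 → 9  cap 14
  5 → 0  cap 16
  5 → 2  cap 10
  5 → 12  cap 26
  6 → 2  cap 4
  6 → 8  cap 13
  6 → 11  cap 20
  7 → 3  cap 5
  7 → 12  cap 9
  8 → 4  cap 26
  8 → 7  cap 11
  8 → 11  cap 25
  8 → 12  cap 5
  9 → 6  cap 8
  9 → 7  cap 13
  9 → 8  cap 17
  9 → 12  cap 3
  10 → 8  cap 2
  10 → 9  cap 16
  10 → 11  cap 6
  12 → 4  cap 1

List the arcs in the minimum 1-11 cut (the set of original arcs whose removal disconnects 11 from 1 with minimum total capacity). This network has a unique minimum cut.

Min-cut arcs: {(0,6), (0,10), (0,11), (1,6), (1,10)} (total capacity 31)

augment #1: 1→0→11 push 5
augment #2: 1→6→11 push 18
augment #3: 1→10→11 push 6
augment #4: 1→0→6→11 push 1
augment #5: 1→0→10→8→11 push 1
max flow = 31; residual-reachable set from 1 gives S-side
cut edges (S→T): {(0,6), (0,10), (0,11), (1,6), (1,10)} total cap 31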